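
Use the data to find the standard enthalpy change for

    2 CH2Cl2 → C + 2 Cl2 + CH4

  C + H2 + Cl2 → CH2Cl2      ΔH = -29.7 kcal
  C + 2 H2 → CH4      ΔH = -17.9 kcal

equation 1 reversed and × 2: (-2)·(-29.7) = +59.4 kcal
equation 2 as written: -17.9 kcal
By Hess's law, ΔH = (-2)·(-29.7) + (1)·(-17.9) = 41.5 kcal

ΔH = 41.5 kcal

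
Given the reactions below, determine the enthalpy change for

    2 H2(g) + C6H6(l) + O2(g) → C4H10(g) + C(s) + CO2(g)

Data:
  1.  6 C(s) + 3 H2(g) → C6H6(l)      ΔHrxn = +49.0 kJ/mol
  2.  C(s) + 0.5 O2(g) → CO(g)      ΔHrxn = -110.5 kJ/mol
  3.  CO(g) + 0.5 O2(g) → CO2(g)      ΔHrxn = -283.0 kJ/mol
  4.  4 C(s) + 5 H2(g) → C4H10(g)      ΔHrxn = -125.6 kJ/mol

ΔHrxn = -568.1 kJ/mol

eq. 1 reversed: -49.0 kJ/mol
eq. 2 as written: -110.5 kJ/mol
eq. 3 as written: -283.0 kJ/mol
eq. 4 as written: -125.6 kJ/mol
Summing the manipulated equations, ΔHrxn = (-49.0) + (-110.5) + (-283.0) + (-125.6) = -568.1 kJ/mol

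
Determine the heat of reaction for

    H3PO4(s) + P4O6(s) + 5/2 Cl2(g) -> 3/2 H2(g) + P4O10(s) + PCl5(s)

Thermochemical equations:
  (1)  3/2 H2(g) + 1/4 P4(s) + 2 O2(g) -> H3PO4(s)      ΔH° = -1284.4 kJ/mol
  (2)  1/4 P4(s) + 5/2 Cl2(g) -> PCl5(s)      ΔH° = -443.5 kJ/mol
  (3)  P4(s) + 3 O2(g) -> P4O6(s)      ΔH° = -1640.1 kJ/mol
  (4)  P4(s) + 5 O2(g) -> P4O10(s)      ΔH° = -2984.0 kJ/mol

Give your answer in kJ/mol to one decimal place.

(1) reversed (H3PO4(s) must end up as a reactant): +1284.4 kJ/mol
(2) as written (PCl5(s) already on the product side): -443.5 kJ/mol
(3) reversed (P4O6(s) must end up as a reactant): +1640.1 kJ/mol
(4) as written (P4O10(s) already on the product side): -2984.0 kJ/mol
Summing the manipulated equations, ΔH° = (+1284.4) + (-443.5) + (+1640.1) + (-2984.0) = -503.0 kJ/mol

ΔH° = -503.0 kJ/mol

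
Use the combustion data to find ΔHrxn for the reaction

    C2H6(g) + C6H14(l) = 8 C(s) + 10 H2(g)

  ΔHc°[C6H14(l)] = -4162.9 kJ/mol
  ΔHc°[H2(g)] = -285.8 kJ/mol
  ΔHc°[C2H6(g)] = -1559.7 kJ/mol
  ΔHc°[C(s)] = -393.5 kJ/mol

ΔHrxn = 283.4 kJ/mol

With combustion enthalpies, reactants minus products:
= [1·(-1559.7) + 1·(-4162.9)] − [8·(-393.5) + 10·(-285.8)]
= 283.4 kJ/mol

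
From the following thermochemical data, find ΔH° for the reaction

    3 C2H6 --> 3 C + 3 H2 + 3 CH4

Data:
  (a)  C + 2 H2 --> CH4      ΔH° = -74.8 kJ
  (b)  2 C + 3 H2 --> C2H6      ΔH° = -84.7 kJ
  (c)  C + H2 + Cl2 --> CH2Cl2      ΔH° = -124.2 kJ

ΔH° = 29.7 kJ

(a) × 3: (3)·(-74.8) = -224.4 kJ
(b) reversed and × 3: (-3)·(-84.7) = +254.1 kJ
(c): not needed.
Since enthalpy is a state function, ΔH° = (3)·(-74.8) + (-3)·(-84.7) = 29.7 kJ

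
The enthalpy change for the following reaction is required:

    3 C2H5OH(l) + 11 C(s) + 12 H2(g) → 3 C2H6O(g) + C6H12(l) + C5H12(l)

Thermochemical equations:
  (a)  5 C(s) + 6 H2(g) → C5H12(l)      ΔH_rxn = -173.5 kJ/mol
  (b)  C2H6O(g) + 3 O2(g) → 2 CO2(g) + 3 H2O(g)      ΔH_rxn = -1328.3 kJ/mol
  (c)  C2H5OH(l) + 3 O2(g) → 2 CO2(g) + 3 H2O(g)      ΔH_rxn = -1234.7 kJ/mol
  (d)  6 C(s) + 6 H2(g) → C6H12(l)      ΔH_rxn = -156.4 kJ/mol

(a) as written: -173.5 kJ/mol
(b) reversed and × 3: (-3)·(-1328.3) = +3984.9 kJ/mol
(c) × 3: (3)·(-1234.7) = -3704.1 kJ/mol
(d) as written: -156.4 kJ/mol
By Hess's law, ΔH_rxn = (-173.5) + (+3984.9) + (-3704.1) + (-156.4) = -49.1 kJ/mol

ΔH_rxn = -49.1 kJ/mol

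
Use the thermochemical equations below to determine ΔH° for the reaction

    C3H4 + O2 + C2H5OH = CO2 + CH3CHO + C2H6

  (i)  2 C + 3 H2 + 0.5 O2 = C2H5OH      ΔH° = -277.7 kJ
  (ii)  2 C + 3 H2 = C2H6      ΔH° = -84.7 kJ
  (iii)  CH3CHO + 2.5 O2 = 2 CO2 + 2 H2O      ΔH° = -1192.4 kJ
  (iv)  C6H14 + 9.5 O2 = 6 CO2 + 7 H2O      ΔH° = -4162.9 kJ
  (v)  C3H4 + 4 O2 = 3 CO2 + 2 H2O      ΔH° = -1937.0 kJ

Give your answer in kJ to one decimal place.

(i) reversed (C2H5OH must end up as a reactant): +277.7 kJ
(ii) as written (C2H6 already on the product side): -84.7 kJ
(iii) reversed (reverse to put CH3CHO on the product side): +1192.4 kJ
(iv): not needed (C6H14 appears nowhere else).
(v) as written (C3H4 already on the reactant side): -1937.0 kJ
Since enthalpy is a state function, ΔH° = (+277.7) + (-84.7) + (+1192.4) + (-1937.0) = -551.6 kJ

ΔH° = -551.6 kJ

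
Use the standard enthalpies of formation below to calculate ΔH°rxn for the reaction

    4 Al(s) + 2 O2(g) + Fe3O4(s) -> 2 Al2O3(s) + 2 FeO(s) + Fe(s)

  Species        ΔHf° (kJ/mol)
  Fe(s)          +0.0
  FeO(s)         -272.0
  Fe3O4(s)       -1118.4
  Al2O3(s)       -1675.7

ΔH°rxn = -2777.0 kJ/mol

Products: 2·(-1675.7) + 2·(-272.0) + 1·(+0.0) = -3895.4
Reactants: 4·(+0.0) + 2·(+0.0) + 1·(-1118.4) = -1118.4
ΔH°rxn = (-3895.4) − (-1118.4) = -2777.0 kJ/mol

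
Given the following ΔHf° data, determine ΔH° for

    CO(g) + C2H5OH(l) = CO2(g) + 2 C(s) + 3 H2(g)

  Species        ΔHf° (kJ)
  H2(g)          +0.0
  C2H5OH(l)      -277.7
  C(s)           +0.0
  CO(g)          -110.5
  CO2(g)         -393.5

ΔH°rxn = Σ nΔHf°(products) − Σ nΔHf°(reactants).
Products: 1·(-393.5) + 2·(+0.0) + 3·(+0.0) = -393.5
Reactants: 1·(-110.5) + 1·(-277.7) = -388.2
ΔH° = (-393.5) − (-388.2) = -5.3 kJ

ΔH° = -5.3 kJ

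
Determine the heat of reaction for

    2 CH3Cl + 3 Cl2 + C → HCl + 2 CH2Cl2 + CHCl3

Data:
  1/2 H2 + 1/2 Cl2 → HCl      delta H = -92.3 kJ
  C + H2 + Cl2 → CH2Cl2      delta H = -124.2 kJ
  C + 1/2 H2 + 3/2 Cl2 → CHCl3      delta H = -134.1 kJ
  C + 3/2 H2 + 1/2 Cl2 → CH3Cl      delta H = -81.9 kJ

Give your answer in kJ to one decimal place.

equation 1 as written (HCl already on the product side): -92.3 kJ
equation 2 × 2 (scale by 2 for the 2 CH2Cl2): (2)·(-124.2) = -248.4 kJ
equation 3 as written (CHCl3 already on the product side): -134.1 kJ
equation 4 reversed and × 2 (reverse to put CH3Cl on the reactant side; scale by 2 for the 2 CH3Cl): (-2)·(-81.9) = +163.8 kJ
delta H = (1)·(-92.3) + (2)·(-124.2) + (1)·(-134.1) + (-2)·(-81.9) = -311.0 kJ

delta H = -311.0 kJ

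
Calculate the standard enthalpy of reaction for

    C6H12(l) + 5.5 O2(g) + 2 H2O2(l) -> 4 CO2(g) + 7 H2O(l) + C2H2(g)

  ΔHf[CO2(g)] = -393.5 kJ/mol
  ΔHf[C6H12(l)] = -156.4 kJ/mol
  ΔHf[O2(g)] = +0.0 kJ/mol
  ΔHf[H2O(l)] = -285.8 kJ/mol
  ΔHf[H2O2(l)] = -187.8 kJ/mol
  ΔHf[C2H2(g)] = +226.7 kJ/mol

Products: 4·(-393.5) + 7·(-285.8) + 1·(+226.7) = -3347.9
Reactants: 1·(-156.4) + 11/2·(+0.0) + 2·(-187.8) = -532.0
ΔH°rxn = (-3347.9) − (-532.0) = -2815.9 kJ/mol

ΔH°rxn = -2815.9 kJ/mol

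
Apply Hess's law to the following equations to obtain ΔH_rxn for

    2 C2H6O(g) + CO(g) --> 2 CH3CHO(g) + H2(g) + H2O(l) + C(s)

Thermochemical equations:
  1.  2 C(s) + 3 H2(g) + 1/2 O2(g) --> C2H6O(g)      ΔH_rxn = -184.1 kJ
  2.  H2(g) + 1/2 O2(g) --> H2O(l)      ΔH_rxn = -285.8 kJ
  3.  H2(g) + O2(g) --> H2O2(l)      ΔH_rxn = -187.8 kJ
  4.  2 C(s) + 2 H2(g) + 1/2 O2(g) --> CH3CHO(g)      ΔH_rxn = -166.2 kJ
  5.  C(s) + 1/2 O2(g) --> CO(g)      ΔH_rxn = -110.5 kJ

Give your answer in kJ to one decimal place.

eq. 1 reversed and × 2 (reverse to put C2H6O(g) on the reactant side; scale by 2 for the 2 C2H6O(g)): (-2)·(-184.1) = +368.2 kJ
eq. 2 as written (H2O(l) already on the product side): -285.8 kJ
eq. 3: not needed (H2O2(l) appears nowhere else).
eq. 4 × 2 (×2 to match 2 CH3CHO(g) in the target): (2)·(-166.2) = -332.4 kJ
eq. 5 reversed (CO(g) must end up as a reactant): +110.5 kJ
Since enthalpy is a state function, ΔH_rxn = (-2)·(-184.1) + (1)·(-285.8) + (2)·(-166.2) + (-1)·(-110.5) = -139.5 kJ

ΔH_rxn = -139.5 kJ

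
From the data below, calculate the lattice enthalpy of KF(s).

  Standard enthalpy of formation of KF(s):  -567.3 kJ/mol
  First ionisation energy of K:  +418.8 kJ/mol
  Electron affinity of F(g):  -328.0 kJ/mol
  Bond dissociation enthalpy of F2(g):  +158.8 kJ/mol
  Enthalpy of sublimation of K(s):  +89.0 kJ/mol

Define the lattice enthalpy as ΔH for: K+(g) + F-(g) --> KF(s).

U = -826.5 kJ/mol

ΔHf° = 1·ΔHsub + 1·(ΣIE) + 1/2·D(F2) + 1·EA + U
-567.3 = 1·(+89.0) + 1·(+418.8) + 1/2·(+158.8) + 1·(-328.0) + U
U = -567.3 − (+259.2) = -826.5 kJ/mol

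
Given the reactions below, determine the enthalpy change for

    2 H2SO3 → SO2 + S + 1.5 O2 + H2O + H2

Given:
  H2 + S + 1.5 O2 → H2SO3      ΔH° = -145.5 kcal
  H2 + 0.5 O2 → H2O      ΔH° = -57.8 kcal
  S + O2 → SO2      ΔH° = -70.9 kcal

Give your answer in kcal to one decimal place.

ΔH° = 162.3 kcal

equation 1 reversed and × 2 (H2SO3 must end up as a reactant; scale by 2 for the 2 H2SO3): (-2)·(-145.5) = +291.0 kcal
equation 2 as written (H2O already on the product side): -57.8 kcal
equation 3 as written (SO2 already on the product side): -70.9 kcal
Combining the equations, ΔH° = (-2)·(-145.5) + (1)·(-57.8) + (1)·(-70.9) = 162.3 kcal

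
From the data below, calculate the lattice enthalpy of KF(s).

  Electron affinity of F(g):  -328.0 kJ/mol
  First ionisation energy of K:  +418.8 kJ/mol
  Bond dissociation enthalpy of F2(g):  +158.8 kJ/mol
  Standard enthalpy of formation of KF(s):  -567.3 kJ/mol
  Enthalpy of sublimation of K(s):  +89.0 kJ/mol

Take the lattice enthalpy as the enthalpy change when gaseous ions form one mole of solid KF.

ΔHf° = 1·ΔHsub + 1·(ΣIE) + 1/2·D(F2) + 1·EA + U
-567.3 = 1·(+89.0) + 1·(+418.8) + 1/2·(+158.8) + 1·(-328.0) + U
U = -567.3 − (+259.2) = -826.5 kJ/mol

U = -826.5 kJ/mol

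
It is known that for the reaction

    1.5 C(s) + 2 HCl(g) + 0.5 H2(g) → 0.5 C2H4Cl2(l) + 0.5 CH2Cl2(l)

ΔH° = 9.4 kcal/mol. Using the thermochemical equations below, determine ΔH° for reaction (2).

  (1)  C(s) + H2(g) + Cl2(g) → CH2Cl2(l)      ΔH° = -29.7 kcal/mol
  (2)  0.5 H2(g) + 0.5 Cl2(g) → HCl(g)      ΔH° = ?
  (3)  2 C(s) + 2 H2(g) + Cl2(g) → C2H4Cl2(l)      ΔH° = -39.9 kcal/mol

ΔH° = -22.1 kcal/mol

(1) × 1/2 (scale by 1/2 for the 1/2 CH2Cl2(l)): (1/2)·(-29.7) = -14.85 kcal/mol
(2) reversed and × 2 (reverse to put HCl(g) on the reactant side; ×2 to match 2 HCl(g) in the target): contributes −2·x
(3) × 1/2 (×1/2 to match 1/2 C2H4Cl2(l) in the target): (1/2)·(-39.9) = -19.95 kcal/mol
+9.4 = (-14.85) + (-19.95) − 2·x
x = (+9.4 − (-34.8)) / (-2) = -22.1 kcal/mol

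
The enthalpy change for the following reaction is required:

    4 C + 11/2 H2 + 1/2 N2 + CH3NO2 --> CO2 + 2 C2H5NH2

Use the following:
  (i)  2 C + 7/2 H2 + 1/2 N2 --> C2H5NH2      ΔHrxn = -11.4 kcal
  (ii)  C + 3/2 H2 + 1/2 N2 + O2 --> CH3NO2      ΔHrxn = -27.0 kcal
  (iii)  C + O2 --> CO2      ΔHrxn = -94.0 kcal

(i) × 2 (×2 to match 2 C2H5NH2 in the target): (2)·(-11.4) = -22.8 kcal
(ii) reversed (CH3NO2 must end up as a reactant): +27.0 kcal
(iii) as written (CO2 already on the product side): -94.0 kcal
ΔHrxn = (2)·(-11.4) + (-1)·(-27.0) + (1)·(-94.0) = -89.8 kcal

ΔHrxn = -89.8 kcal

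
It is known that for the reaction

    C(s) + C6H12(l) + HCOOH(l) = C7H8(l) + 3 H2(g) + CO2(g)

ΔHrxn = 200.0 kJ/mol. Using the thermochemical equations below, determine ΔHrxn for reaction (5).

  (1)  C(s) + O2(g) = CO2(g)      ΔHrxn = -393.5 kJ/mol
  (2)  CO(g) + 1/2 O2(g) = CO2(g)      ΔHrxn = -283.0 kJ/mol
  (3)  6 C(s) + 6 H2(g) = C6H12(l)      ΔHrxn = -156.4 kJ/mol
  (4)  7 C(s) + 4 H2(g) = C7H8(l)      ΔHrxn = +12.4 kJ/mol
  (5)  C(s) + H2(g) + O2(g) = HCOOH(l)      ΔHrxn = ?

ΔHrxn = -424.7 kJ/mol

(1) as written: -393.5 kJ/mol
(2): not needed.
(3) reversed: +156.4 kJ/mol
(4) as written: +12.4 kJ/mol
(5) reversed: contributes −x
+200.0 = (-393.5) + (+156.4) + (+12.4) − x
x = (+200.0 − (-224.7)) / (-1) = -424.7 kJ/mol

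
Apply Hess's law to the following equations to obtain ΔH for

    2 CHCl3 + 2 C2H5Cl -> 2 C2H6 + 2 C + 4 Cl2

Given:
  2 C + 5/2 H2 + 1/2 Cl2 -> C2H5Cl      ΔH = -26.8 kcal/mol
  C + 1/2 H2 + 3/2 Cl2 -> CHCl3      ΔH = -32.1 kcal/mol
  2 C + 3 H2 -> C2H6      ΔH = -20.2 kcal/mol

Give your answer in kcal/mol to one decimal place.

ΔH = 77.4 kcal/mol

equation 1 reversed and × 2: (-2)·(-26.8) = +53.6 kcal/mol
equation 2 reversed and × 2: (-2)·(-32.1) = +64.2 kcal/mol
equation 3 × 2: (2)·(-20.2) = -40.4 kcal/mol
Since enthalpy is a state function, ΔH = (+53.6) + (+64.2) + (-40.4) = 77.4 kcal/mol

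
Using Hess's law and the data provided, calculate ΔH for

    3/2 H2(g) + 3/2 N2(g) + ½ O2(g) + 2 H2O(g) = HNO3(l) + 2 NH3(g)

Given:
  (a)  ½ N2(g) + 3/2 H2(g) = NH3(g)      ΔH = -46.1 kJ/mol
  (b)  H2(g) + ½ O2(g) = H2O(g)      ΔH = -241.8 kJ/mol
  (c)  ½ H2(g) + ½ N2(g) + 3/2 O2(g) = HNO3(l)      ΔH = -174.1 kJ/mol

ΔH = 217.3 kJ/mol

(a) × 2: (2)·(-46.1) = -92.2 kJ/mol
(b) reversed and × 2: (-2)·(-241.8) = +483.6 kJ/mol
(c) as written: -174.1 kJ/mol
ΔH = (-92.2) + (+483.6) + (-174.1) = 217.3 kJ/mol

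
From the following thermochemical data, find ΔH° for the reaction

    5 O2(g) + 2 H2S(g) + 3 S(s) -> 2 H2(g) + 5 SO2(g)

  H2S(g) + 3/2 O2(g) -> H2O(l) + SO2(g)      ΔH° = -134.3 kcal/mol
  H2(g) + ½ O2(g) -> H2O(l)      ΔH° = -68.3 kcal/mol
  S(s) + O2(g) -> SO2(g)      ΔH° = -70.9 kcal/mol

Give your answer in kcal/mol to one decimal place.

equation 1 × 2 (scale by 2 for the 2 H2S(g)): (2)·(-134.3) = -268.6 kcal/mol
equation 2 reversed and × 2 (H2(g) must end up as a product; scale by 2 for the 2 H2(g)): (-2)·(-68.3) = +136.6 kcal/mol
equation 3 × 3 (scale by 3 for the 3 S(s)): (3)·(-70.9) = -212.7 kcal/mol
ΔH° = (2)·(-134.3) + (-2)·(-68.3) + (3)·(-70.9) = -344.7 kcal/mol

ΔH° = -344.7 kcal/mol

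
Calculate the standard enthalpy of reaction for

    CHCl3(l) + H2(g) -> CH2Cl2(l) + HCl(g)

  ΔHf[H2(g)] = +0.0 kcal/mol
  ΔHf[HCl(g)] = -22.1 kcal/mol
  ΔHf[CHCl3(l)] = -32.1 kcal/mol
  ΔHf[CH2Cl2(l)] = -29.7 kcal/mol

ΔH_rxn = -19.7 kcal/mol

Products: 1·(-29.7) + 1·(-22.1) = -51.8
Reactants: 1·(-32.1) + 1·(+0.0) = -32.1
ΔH_rxn = (-51.8) − (-32.1) = -19.7 kcal/mol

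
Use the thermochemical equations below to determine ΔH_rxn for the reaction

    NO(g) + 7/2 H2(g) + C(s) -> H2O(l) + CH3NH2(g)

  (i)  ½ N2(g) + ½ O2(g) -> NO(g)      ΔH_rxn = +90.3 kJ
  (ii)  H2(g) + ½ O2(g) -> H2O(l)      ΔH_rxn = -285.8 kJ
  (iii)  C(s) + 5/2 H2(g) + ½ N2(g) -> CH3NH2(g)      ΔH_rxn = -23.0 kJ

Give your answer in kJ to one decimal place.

ΔH_rxn = -399.1 kJ

(i) reversed: -90.3 kJ
(ii) as written: -285.8 kJ
(iii) as written: -23.0 kJ
ΔH_rxn = (-1)·(+90.3) + (1)·(-285.8) + (1)·(-23.0) = -399.1 kJ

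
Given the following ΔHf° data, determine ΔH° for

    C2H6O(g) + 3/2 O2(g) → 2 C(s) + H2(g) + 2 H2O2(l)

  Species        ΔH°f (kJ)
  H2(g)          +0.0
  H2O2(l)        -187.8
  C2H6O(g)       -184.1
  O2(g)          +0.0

Products: 2·(+0.0) + 1·(+0.0) + 2·(-187.8) = -375.6
Reactants: 1·(-184.1) + 3/2·(+0.0) = -184.1
ΔH° = (-375.6) − (-184.1) = -191.5 kJ

ΔH° = -191.5 kJ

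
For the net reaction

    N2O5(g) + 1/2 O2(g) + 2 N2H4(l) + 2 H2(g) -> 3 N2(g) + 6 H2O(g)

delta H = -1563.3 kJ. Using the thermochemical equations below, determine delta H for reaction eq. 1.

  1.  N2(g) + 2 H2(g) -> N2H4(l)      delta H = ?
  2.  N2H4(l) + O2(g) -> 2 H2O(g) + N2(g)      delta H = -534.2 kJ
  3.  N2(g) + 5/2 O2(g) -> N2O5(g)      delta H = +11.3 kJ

delta H = 50.6 kJ

eq. 1 as written: contributes x
eq. 2 × 3: (3)·(-534.2) = -1602.6 kJ
eq. 3 reversed: -11.3 kJ
-1563.3 = (-1602.6) + (-11.3) + x
x = (-1563.3 − (-1613.9)) / (1) = 50.6 kJ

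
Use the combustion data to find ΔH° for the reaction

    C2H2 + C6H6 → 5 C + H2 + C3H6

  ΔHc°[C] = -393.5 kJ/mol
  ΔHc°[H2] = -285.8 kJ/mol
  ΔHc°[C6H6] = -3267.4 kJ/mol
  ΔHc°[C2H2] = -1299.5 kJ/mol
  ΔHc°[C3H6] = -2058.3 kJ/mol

With combustion enthalpies, reactants minus products:
= [1·(-1299.5) + 1·(-3267.4)] − [5·(-393.5) + 1·(-285.8) + 1·(-2058.3)]
= -255.3 kJ/mol

ΔH° = -255.3 kJ/mol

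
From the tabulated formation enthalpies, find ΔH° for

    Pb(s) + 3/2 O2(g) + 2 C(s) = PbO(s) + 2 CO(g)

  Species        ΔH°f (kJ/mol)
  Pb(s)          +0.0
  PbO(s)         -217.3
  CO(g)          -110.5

ΔH° = -438.3 kJ/mol

Products: 1·(-217.3) + 2·(-110.5) = -438.3
Reactants: 1·(+0.0) + 3/2·(+0.0) + 2·(+0.0) = +0.0
ΔH° = (-438.3) − (+0.0) = -438.3 kJ/mol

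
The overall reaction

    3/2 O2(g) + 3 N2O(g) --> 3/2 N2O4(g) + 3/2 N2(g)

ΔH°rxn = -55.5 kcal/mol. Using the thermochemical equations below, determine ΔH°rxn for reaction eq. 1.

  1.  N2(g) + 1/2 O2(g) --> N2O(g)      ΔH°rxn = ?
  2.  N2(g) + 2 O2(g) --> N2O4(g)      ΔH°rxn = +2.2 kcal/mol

eq. 1 reversed and × 3: contributes −3·x
eq. 2 × 3/2: (3/2)·(+2.2) = +3.3 kcal/mol
-55.5 = (+3.3) − 3·x
x = (-55.5 − (+3.3)) / (-3) = 19.6 kcal/mol

ΔH°rxn = 19.6 kcal/mol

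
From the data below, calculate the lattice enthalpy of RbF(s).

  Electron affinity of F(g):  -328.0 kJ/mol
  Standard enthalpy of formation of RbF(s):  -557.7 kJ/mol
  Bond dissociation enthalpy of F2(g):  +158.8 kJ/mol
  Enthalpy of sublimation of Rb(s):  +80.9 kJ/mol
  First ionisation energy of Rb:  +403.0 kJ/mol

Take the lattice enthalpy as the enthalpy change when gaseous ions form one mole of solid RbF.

U = -793.0 kJ/mol

ΔHf° = 1·ΔHsub + 1·(ΣIE) + 1/2·D(F2) + 1·EA + U
-557.7 = 1·(+80.9) + 1·(+403.0) + 1/2·(+158.8) + 1·(-328.0) + U
U = -557.7 − (+235.3) = -793.0 kJ/mol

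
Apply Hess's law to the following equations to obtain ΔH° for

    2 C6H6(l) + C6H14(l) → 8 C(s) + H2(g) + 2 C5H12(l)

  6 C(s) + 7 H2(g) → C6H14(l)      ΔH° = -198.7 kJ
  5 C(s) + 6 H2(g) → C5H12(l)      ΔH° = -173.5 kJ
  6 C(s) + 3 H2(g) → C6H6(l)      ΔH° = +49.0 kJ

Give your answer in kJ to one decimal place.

ΔH° = -246.3 kJ

equation 1 reversed: +198.7 kJ
equation 2 × 2: (2)·(-173.5) = -347.0 kJ
equation 3 reversed and × 2: (-2)·(+49.0) = -98.0 kJ
Summing the manipulated equations, ΔH° = (+198.7) + (-347.0) + (-98.0) = -246.3 kJ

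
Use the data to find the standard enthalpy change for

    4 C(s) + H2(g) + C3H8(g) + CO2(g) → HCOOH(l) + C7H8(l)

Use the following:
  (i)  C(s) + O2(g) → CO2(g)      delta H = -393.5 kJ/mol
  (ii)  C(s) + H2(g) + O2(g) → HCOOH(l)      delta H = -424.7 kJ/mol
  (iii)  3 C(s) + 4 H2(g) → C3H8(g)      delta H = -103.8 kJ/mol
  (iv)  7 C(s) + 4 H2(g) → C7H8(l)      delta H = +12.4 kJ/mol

delta H = 85.0 kJ/mol

(i) reversed (reverse to put CO2(g) on the reactant side): +393.5 kJ/mol
(ii) as written (HCOOH(l) already on the product side): -424.7 kJ/mol
(iii) reversed (reverse to put C3H8(g) on the reactant side): +103.8 kJ/mol
(iv) as written (C7H8(l) already on the product side): +12.4 kJ/mol
delta H = (-1)·(-393.5) + (1)·(-424.7) + (-1)·(-103.8) + (1)·(+12.4) = 85.0 kJ/mol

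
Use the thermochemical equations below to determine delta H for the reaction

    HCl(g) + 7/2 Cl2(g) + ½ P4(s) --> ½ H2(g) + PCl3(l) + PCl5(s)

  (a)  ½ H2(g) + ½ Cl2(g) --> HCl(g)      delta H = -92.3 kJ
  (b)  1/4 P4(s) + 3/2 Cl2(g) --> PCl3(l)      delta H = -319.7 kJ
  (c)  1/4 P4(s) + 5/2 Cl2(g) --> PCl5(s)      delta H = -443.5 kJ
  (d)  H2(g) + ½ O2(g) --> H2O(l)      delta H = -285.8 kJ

delta H = -670.9 kJ

(a) reversed: +92.3 kJ
(b) as written: -319.7 kJ
(c) as written: -443.5 kJ
(d): not needed.
Since enthalpy is a state function, delta H = (-1)·(-92.3) + (1)·(-319.7) + (1)·(-443.5) = -670.9 kJ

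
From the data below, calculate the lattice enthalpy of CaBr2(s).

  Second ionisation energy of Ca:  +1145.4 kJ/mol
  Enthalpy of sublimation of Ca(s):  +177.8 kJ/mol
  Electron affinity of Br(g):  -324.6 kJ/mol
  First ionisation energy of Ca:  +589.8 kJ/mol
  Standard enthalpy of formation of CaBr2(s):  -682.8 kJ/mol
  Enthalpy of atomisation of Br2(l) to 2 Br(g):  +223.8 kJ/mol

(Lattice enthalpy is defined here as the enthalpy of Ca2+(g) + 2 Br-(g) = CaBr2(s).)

U = -2170.4 kJ/mol

ΔHf° = 1·ΔHsub + 1·(ΣIE) + 1·D(Br2) + 2·EA + U
-682.8 = 1·(+177.8) + 1·(+1735.2) + 1·(+223.8) + 2·(-324.6) + U
U = -682.8 − (+1487.6) = -2170.4 kJ/mol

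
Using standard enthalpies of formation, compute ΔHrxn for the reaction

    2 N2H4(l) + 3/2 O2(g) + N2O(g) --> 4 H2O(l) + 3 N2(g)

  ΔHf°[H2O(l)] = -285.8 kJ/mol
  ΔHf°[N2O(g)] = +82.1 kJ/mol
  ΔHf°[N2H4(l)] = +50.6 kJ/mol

ΔHrxn = -1326.5 kJ/mol

Products: 4·(-285.8) + 3·(+0.0) = -1143.2
Reactants: 2·(+50.6) + 3/2·(+0.0) + 1·(+82.1) = +183.3
ΔHrxn = (-1143.2) − (+183.3) = -1326.5 kJ/mol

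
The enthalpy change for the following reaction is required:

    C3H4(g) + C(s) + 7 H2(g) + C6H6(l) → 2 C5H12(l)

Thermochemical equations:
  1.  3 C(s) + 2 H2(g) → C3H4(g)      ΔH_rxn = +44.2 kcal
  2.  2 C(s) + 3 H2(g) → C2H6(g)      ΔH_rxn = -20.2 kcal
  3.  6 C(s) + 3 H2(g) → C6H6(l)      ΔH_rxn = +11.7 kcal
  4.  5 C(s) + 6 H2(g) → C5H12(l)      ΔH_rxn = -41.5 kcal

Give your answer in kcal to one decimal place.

ΔH_rxn = -138.9 kcal

eq. 1 reversed: -44.2 kcal
eq. 2: not needed.
eq. 3 reversed: -11.7 kcal
eq. 4 × 2: (2)·(-41.5) = -83.0 kcal
ΔH_rxn = (-44.2) + (-11.7) + (-83.0) = -138.9 kcal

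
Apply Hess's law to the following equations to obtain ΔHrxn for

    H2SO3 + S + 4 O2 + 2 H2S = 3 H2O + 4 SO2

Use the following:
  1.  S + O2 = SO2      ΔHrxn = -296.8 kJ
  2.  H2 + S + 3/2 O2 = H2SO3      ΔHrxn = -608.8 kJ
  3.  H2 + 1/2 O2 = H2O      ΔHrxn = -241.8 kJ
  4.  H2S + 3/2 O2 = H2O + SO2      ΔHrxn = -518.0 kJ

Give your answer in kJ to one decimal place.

ΔHrxn = -1262.6 kJ

eq. 1 × 2: (2)·(-296.8) = -593.6 kJ
eq. 2 reversed (H2SO3 must end up as a reactant): +608.8 kJ
eq. 3 as written: -241.8 kJ
eq. 4 × 2 (scale by 2 for the 2 H2S): (2)·(-518.0) = -1036.0 kJ
Combining the equations, ΔHrxn = (2)·(-296.8) + (-1)·(-608.8) + (1)·(-241.8) + (2)·(-518.0) = -1262.6 kJ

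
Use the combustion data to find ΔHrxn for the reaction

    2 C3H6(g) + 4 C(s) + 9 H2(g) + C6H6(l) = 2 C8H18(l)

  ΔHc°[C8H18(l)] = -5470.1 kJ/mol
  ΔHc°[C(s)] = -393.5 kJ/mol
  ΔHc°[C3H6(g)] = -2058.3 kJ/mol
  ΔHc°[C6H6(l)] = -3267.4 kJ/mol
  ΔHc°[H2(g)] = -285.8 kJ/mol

With combustion enthalpies, reactants minus products:
= [2·(-2058.3) + 4·(-393.5) + 9·(-285.8) + 1·(-3267.4)] − [2·(-5470.1)]
= -590.0 kJ/mol

ΔHrxn = -590.0 kJ/mol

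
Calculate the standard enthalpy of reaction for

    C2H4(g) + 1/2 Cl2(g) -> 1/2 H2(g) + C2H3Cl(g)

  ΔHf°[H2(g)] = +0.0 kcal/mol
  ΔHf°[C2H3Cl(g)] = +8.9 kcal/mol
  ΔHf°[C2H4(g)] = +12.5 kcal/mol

ΔHrxn = -3.6 kcal/mol

Products: 1/2·(+0.0) + 1·(+8.9) = +8.9
Reactants: 1·(+12.5) + 1/2·(+0.0) = +12.5
ΔHrxn = (+8.9) − (+12.5) = -3.6 kcal/mol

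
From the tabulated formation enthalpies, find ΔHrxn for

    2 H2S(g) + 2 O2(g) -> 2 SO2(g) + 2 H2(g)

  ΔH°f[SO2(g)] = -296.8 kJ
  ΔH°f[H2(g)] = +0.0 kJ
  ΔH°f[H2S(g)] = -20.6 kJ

ΔH°rxn = Σ nΔHf°(products) − Σ nΔHf°(reactants).
Products: 2·(-296.8) + 2·(+0.0) = -593.6
Reactants: 2·(-20.6) + 2·(+0.0) = -41.2
ΔHrxn = (-593.6) − (-41.2) = -552.4 kJ

ΔHrxn = -552.4 kJ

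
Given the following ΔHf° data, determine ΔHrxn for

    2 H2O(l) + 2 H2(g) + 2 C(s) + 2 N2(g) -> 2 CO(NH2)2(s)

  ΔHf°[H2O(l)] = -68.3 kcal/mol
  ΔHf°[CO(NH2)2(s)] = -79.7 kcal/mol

Products: 2·(-79.7) = -159.4
Reactants: 2·(-68.3) + 2·(+0.0) + 2·(+0.0) + 2·(+0.0) = -136.6
ΔHrxn = (-159.4) − (-136.6) = -22.8 kcal/mol

ΔHrxn = -22.8 kcal/mol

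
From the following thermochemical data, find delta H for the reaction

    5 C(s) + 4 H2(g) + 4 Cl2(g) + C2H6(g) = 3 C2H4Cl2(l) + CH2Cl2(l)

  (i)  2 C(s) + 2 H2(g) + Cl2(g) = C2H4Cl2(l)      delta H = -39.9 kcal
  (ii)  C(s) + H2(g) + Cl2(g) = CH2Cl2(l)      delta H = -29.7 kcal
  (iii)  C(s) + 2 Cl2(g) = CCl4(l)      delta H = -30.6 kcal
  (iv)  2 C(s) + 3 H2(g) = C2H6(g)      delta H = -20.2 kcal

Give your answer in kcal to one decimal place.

(i) × 3 (scale by 3 for the 3 C2H4Cl2(l)): (3)·(-39.9) = -119.7 kcal
(ii) as written (CH2Cl2(l) already on the product side): -29.7 kcal
(iii): not needed (CCl4(l) appears nowhere else).
(iv) reversed (reverse to put C2H6(g) on the reactant side): +20.2 kcal
delta H = (3)·(-39.9) + (1)·(-29.7) + (-1)·(-20.2) = -129.2 kcal

delta H = -129.2 kcal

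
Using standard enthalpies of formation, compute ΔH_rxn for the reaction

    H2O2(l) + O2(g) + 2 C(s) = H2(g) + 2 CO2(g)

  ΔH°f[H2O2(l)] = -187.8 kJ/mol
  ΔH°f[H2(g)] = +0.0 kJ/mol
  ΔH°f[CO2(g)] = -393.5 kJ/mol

ΔH_rxn = -599.2 kJ/mol

ΔH°rxn = Σ nΔHf°(products) − Σ nΔHf°(reactants).
Products: 1·(+0.0) + 2·(-393.5) = -787.0
Reactants: 1·(-187.8) + 1·(+0.0) + 2·(+0.0) = -187.8
ΔH_rxn = (-787.0) − (-187.8) = -599.2 kJ/mol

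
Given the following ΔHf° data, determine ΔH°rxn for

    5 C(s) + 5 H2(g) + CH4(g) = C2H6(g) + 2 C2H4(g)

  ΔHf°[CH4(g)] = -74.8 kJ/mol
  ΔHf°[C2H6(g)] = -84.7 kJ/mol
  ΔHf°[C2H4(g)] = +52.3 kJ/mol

ΔH°rxn = Σ nΔHf°(products) − Σ nΔHf°(reactants).
Products: 1·(-84.7) + 2·(+52.3) = +19.9
Reactants: 5·(+0.0) + 5·(+0.0) + 1·(-74.8) = -74.8
ΔH°rxn = (+19.9) − (-74.8) = 94.7 kJ/mol

ΔH°rxn = 94.7 kJ/mol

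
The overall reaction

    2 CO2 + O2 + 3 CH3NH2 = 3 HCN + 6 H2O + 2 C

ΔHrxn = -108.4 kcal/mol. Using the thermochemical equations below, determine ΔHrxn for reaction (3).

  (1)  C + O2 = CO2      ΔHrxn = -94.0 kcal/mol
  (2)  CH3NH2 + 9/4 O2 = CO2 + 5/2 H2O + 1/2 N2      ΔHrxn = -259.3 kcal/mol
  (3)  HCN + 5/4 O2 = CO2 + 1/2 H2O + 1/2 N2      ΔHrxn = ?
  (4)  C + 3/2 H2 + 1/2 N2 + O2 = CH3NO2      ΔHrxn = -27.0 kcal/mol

(1) reversed and × 2: (-2)·(-94.0) = +188.0 kcal/mol
(2) × 3: (3)·(-259.3) = -777.9 kcal/mol
(3) reversed and × 3: contributes −3·x
(4): not needed.
-108.4 = (+188.0) + (-777.9) − 3·x
x = (-108.4 − (-589.9)) / (-3) = -160.5 kcal/mol

ΔHrxn = -160.5 kcal/mol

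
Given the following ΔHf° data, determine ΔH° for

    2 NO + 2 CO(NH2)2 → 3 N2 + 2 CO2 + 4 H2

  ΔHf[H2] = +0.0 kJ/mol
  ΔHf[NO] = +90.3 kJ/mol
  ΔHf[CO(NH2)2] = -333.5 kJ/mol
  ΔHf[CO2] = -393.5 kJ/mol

ΔH° = -300.6 kJ/mol

ΔH°rxn = Σ nΔHf°(products) − Σ nΔHf°(reactants).
Products: 3·(+0.0) + 2·(-393.5) + 4·(+0.0) = -787.0
Reactants: 2·(+90.3) + 2·(-333.5) = -486.4
ΔH° = (-787.0) − (-486.4) = -300.6 kJ/mol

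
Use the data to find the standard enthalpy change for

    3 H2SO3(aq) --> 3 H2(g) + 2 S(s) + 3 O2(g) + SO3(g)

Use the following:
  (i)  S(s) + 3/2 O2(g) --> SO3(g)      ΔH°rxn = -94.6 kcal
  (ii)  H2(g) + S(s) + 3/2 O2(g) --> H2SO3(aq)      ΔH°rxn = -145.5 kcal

ΔH°rxn = 341.9 kcal

(i) as written: -94.6 kcal
(ii) reversed and × 3: (-3)·(-145.5) = +436.5 kcal
ΔH°rxn = (-94.6) + (+436.5) = 341.9 kcal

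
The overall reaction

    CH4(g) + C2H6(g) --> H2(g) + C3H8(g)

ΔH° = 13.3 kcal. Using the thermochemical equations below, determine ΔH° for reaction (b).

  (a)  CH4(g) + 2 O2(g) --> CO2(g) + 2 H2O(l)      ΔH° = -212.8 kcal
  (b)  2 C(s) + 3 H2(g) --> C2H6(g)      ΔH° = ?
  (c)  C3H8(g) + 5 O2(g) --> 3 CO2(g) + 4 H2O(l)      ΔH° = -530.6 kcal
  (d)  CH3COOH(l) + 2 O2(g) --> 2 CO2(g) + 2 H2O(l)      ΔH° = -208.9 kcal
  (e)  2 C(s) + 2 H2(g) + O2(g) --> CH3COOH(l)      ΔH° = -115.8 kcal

ΔH° = -20.2 kcal

(a) as written (CH4(g) already on the reactant side): -212.8 kcal
(b) reversed (C2H6(g) must end up as a reactant): contributes −x
(c) reversed (C3H8(g) must end up as a product): +530.6 kcal
(d) as written: -208.9 kcal
(e) as written: -115.8 kcal
+13.3 = (-212.8) + (+530.6) + (-208.9) + (-115.8) − x
x = (+13.3 − (-6.9)) / (-1) = -20.2 kcal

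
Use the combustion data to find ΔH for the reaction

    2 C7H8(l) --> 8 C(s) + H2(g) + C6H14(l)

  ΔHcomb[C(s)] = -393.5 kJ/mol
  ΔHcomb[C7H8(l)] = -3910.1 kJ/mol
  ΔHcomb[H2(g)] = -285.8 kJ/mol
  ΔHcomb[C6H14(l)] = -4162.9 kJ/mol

ΔH = -223.5 kJ/mol

With combustion enthalpies, reactants minus products:
= [2·(-3910.1)] − [8·(-393.5) + 1·(-285.8) + 1·(-4162.9)]
= -223.5 kJ/mol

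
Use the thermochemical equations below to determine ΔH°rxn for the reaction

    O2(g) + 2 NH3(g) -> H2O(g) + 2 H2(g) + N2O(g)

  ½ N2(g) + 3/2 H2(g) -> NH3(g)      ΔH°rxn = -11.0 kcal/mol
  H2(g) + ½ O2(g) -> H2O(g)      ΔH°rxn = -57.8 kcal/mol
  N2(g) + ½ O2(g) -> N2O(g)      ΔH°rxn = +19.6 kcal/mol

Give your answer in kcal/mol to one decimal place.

ΔH°rxn = -16.2 kcal/mol

equation 1 reversed and × 2: (-2)·(-11.0) = +22.0 kcal/mol
equation 2 as written: -57.8 kcal/mol
equation 3 as written: +19.6 kcal/mol
ΔH°rxn = (-2)·(-11.0) + (1)·(-57.8) + (1)·(+19.6) = -16.2 kcal/mol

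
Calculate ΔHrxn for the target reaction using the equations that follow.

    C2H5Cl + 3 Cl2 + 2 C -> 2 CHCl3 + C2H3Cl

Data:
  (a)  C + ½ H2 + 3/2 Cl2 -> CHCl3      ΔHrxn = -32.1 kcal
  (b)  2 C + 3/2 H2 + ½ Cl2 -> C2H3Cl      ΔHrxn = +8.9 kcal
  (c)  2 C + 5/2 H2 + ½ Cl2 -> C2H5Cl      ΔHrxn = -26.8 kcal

ΔHrxn = -28.5 kcal

(a) × 2 (scale by 2 for the 2 CHCl3): (2)·(-32.1) = -64.2 kcal
(b) as written (C2H3Cl already on the product side): +8.9 kcal
(c) reversed (C2H5Cl must end up as a reactant): +26.8 kcal
ΔHrxn = (2)·(-32.1) + (1)·(+8.9) + (-1)·(-26.8) = -28.5 kcal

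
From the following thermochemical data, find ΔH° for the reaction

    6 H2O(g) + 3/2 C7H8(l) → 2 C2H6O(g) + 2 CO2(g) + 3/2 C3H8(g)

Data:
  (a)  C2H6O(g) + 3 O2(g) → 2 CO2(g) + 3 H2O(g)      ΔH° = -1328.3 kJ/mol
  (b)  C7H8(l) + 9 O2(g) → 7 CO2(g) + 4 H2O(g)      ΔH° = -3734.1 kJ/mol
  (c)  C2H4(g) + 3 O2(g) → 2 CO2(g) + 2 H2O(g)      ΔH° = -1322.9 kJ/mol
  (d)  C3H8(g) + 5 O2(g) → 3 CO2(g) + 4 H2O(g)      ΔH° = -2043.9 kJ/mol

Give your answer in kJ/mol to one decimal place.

ΔH° = 121.3 kJ/mol

(a) reversed and × 2 (reverse to put C2H6O(g) on the product side; scale by 2 for the 2 C2H6O(g)): (-2)·(-1328.3) = +2656.6 kJ/mol
(b) × 3/2 (scale by 3/2 for the 3/2 C7H8(l)): (3/2)·(-3734.1) = -5601.15 kJ/mol
(c): not needed (C2H4(g) appears nowhere else).
(d) reversed and × 3/2 (C3H8(g) must end up as a product; scale by 3/2 for the 3/2 C3H8(g)): (-3/2)·(-2043.9) = +3065.85 kJ/mol
ΔH° = (-2)·(-1328.3) + (3/2)·(-3734.1) + (-3/2)·(-2043.9) = 121.3 kJ/mol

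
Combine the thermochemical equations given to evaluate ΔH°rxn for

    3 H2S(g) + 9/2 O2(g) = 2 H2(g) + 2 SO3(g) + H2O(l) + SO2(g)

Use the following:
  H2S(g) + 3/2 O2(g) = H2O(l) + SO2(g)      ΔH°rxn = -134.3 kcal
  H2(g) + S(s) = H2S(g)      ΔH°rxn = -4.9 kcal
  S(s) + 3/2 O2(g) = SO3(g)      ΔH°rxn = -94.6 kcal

ΔH°rxn = -313.7 kcal

equation 1 as written (H2O(l) already on the product side): -134.3 kcal
equation 2 reversed and × 2 (H2(g) must end up as a product; ×2 to match 2 H2(g) in the target): (-2)·(-4.9) = +9.8 kcal
equation 3 × 2 (scale by 2 for the 2 SO3(g)): (2)·(-94.6) = -189.2 kcal
Combining the equations, ΔH°rxn = (-134.3) + (+9.8) + (-189.2) = -313.7 kcal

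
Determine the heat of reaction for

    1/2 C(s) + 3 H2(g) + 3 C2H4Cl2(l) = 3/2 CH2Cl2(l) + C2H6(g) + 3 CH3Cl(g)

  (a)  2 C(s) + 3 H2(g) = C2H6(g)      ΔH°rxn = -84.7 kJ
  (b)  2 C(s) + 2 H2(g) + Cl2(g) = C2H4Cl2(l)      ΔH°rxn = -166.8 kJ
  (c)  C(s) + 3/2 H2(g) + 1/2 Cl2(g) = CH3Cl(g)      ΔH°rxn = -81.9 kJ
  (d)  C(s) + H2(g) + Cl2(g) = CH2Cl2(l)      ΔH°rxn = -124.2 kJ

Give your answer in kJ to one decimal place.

(a) as written: -84.7 kJ
(b) reversed and × 3: (-3)·(-166.8) = +500.4 kJ
(c) × 3: (3)·(-81.9) = -245.7 kJ
(d) × 3/2: (3/2)·(-124.2) = -186.3 kJ
ΔH°rxn = (1)·(-84.7) + (-3)·(-166.8) + (3)·(-81.9) + (3/2)·(-124.2) = -16.3 kJ

ΔH°rxn = -16.3 kJ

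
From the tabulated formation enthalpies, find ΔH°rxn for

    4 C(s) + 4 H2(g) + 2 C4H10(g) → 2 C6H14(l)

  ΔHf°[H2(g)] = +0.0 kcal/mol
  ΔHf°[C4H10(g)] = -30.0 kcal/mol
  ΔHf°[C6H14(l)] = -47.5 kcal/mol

Products: 2·(-47.5) = -95.0
Reactants: 4·(+0.0) + 4·(+0.0) + 2·(-30.0) = -60.0
ΔH°rxn = (-95.0) − (-60.0) = -35.0 kcal/mol

ΔH°rxn = -35.0 kcal/mol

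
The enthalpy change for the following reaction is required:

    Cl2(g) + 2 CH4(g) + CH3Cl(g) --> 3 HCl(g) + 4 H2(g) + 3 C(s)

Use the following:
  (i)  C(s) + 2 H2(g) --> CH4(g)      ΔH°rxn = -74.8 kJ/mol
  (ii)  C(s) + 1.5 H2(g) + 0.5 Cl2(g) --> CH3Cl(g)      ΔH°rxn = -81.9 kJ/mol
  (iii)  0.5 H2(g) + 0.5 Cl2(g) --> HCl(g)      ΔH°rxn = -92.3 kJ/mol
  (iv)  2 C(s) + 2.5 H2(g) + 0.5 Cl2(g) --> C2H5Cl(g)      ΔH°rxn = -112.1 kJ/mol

ΔH°rxn = -45.4 kJ/mol

(i) reversed and × 2: (-2)·(-74.8) = +149.6 kJ/mol
(ii) reversed: +81.9 kJ/mol
(iii) × 3: (3)·(-92.3) = -276.9 kJ/mol
(iv): not needed.
ΔH°rxn = (-2)·(-74.8) + (-1)·(-81.9) + (3)·(-92.3) = -45.4 kJ/mol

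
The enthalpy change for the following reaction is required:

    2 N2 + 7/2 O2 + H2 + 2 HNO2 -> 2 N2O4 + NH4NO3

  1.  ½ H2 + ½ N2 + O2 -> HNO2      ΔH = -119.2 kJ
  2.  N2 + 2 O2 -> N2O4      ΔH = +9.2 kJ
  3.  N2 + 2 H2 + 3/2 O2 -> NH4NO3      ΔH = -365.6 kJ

eq. 1 reversed and × 2 (reverse to put HNO2 on the reactant side; scale by 2 for the 2 HNO2): (-2)·(-119.2) = +238.4 kJ
eq. 2 × 2 (scale by 2 for the 2 N2O4): (2)·(+9.2) = +18.4 kJ
eq. 3 as written (NH4NO3 already on the product side): -365.6 kJ
ΔH = (+238.4) + (+18.4) + (-365.6) = -108.8 kJ

ΔH = -108.8 kJ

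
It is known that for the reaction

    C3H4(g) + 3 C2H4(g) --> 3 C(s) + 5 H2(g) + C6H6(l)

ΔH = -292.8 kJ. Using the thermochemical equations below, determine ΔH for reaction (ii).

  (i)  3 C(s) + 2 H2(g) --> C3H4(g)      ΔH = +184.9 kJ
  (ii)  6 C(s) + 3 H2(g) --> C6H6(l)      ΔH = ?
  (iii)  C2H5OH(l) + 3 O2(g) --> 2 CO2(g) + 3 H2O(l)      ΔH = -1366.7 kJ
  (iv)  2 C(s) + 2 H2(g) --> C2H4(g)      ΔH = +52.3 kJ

ΔH = 49.0 kJ

(i) reversed: -184.9 kJ
(ii) as written: contributes x
(iii): not needed.
(iv) reversed and × 3: (-3)·(+52.3) = -156.9 kJ
-292.8 = (-184.9) + (-156.9) + x
x = (-292.8 − (-341.8)) / (1) = 49.0 kJ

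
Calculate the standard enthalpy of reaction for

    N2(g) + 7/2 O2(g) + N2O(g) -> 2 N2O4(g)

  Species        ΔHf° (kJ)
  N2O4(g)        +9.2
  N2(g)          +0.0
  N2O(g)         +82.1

ΔH°rxn = Σ nΔHf°(products) − Σ nΔHf°(reactants).
Products: 2·(+9.2) = +18.4
Reactants: 1·(+0.0) + 7/2·(+0.0) + 1·(+82.1) = +82.1
ΔH_rxn = (+18.4) − (+82.1) = -63.7 kJ

ΔH_rxn = -63.7 kJ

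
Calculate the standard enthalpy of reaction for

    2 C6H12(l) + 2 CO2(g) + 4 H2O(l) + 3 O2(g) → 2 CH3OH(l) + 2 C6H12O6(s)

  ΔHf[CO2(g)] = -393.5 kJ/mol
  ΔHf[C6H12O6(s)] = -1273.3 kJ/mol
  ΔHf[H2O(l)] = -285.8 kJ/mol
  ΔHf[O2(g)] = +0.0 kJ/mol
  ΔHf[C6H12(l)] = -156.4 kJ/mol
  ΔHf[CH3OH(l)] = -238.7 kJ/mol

ΔH°rxn = Σ nΔHf°(products) − Σ nΔHf°(reactants).
Products: 2·(-238.7) + 2·(-1273.3) = -3024.0
Reactants: 2·(-156.4) + 2·(-393.5) + 4·(-285.8) + 3·(+0.0) = -2243.0
ΔH°rxn = (-3024.0) − (-2243.0) = -781.0 kJ/mol

ΔH°rxn = -781.0 kJ/mol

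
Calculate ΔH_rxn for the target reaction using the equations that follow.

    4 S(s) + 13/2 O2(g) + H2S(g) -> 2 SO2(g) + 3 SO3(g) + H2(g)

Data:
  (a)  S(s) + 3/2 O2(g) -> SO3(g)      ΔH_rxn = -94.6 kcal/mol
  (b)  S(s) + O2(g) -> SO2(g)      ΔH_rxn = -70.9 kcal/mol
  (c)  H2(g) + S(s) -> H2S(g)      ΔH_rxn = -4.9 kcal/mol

ΔH_rxn = -420.7 kcal/mol

(a) × 3: (3)·(-94.6) = -283.8 kcal/mol
(b) × 2: (2)·(-70.9) = -141.8 kcal/mol
(c) reversed: +4.9 kcal/mol
ΔH_rxn = (-283.8) + (-141.8) + (+4.9) = -420.7 kcal/mol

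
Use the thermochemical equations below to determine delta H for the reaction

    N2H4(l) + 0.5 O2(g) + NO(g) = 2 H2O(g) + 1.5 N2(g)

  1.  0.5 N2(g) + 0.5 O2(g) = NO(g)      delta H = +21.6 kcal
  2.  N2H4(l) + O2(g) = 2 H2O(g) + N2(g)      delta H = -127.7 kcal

eq. 1 reversed: -21.6 kcal
eq. 2 as written: -127.7 kcal
delta H = (-21.6) + (-127.7) = -149.3 kcal

delta H = -149.3 kcal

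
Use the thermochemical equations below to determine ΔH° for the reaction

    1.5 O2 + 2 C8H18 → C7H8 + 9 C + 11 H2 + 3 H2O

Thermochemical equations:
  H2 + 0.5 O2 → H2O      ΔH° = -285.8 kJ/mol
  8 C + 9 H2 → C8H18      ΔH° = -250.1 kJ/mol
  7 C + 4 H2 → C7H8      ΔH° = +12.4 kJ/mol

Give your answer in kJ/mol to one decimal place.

equation 1 × 3: (3)·(-285.8) = -857.4 kJ/mol
equation 2 reversed and × 2: (-2)·(-250.1) = +500.2 kJ/mol
equation 3 as written: +12.4 kJ/mol
ΔH° = (-857.4) + (+500.2) + (+12.4) = -344.8 kJ/mol

ΔH° = -344.8 kJ/mol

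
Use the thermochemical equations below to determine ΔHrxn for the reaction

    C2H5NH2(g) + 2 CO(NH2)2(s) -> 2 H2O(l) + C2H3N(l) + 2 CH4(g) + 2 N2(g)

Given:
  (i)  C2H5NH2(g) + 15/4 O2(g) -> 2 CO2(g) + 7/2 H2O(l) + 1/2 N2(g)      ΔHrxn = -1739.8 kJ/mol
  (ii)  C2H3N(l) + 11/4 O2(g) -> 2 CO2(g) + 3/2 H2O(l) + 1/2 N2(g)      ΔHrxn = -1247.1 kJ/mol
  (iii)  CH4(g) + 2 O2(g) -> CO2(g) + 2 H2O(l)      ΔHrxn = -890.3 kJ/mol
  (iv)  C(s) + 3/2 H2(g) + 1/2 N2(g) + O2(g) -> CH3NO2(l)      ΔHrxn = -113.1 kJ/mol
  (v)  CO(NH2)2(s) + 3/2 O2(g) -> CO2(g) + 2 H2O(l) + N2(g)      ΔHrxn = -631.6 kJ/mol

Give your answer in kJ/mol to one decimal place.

(i) as written: -1739.8 kJ/mol
(ii) reversed: +1247.1 kJ/mol
(iii) reversed and × 2: (-2)·(-890.3) = +1780.6 kJ/mol
(iv): not needed.
(v) × 2: (2)·(-631.6) = -1263.2 kJ/mol
Summing the manipulated equations, ΔHrxn = (1)·(-1739.8) + (-1)·(-1247.1) + (-2)·(-890.3) + (2)·(-631.6) = 24.7 kJ/mol

ΔHrxn = 24.7 kJ/mol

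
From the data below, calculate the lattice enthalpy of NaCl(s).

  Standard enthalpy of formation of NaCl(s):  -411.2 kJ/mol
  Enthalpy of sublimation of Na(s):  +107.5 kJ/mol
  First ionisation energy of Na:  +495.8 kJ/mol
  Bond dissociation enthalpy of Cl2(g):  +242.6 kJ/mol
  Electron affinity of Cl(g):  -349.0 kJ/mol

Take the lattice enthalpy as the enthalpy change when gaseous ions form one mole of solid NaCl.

U = -786.8 kJ/mol

ΔHf° = 1·ΔHsub + 1·(ΣIE) + 1/2·D(Cl2) + 1·EA + U
-411.2 = 1·(+107.5) + 1·(+495.8) + 1/2·(+242.6) + 1·(-349.0) + U
U = -411.2 − (+375.6) = -786.8 kJ/mol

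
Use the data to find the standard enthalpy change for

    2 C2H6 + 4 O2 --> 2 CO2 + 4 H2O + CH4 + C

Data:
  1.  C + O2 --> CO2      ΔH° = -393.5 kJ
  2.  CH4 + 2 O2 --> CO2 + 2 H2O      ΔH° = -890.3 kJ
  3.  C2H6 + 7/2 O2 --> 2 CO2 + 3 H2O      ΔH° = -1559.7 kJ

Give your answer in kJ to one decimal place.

eq. 1 reversed: +393.5 kJ
eq. 2 reversed: +890.3 kJ
eq. 3 × 2: (2)·(-1559.7) = -3119.4 kJ
Since enthalpy is a state function, ΔH° = (-1)·(-393.5) + (-1)·(-890.3) + (2)·(-1559.7) = -1835.6 kJ

ΔH° = -1835.6 kJ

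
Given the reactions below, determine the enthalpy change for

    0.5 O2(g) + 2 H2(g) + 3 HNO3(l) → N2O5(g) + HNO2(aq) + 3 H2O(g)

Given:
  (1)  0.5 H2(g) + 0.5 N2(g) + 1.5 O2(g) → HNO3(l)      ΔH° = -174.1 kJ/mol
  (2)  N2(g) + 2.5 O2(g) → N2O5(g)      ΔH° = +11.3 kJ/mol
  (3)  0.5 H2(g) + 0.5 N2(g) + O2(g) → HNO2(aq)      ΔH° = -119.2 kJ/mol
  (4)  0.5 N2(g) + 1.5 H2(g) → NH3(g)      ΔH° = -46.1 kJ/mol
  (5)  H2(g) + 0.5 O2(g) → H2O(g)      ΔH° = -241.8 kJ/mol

ΔH° = -311.0 kJ/mol

(1) reversed and × 3 (reverse to put HNO3(l) on the reactant side; ×3 to match 3 HNO3(l) in the target): (-3)·(-174.1) = +522.3 kJ/mol
(2) as written (N2O5(g) already on the product side): +11.3 kJ/mol
(3) as written (HNO2(aq) already on the product side): -119.2 kJ/mol
(4): not needed (NH3(g) appears nowhere else).
(5) × 3 (×3 to match 3 H2O(g) in the target): (3)·(-241.8) = -725.4 kJ/mol
Summing the manipulated equations, ΔH° = (+522.3) + (+11.3) + (-119.2) + (-725.4) = -311.0 kJ/mol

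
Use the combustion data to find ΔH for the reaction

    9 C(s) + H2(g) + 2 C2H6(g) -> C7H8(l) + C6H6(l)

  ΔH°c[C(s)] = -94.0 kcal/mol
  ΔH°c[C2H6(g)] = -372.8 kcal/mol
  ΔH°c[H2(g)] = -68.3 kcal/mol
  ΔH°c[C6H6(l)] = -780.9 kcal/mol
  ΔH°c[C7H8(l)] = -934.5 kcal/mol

ΔH = 55.5 kcal/mol

With combustion enthalpies, reactants minus products:
= [9·(-94.0) + 1·(-68.3) + 2·(-372.8)] − [1·(-934.5) + 1·(-780.9)]
= 55.5 kcal/mol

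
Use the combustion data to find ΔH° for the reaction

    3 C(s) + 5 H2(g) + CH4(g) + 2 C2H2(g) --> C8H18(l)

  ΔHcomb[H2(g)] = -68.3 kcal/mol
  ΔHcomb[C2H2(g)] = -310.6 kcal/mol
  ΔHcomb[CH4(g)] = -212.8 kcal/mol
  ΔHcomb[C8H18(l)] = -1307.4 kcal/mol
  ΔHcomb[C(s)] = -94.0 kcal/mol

Using ΔH = Σ nΔHc°(reactants) − Σ nΔHc°(products):
= [3·(-94.0) + 5·(-68.3) + 1·(-212.8) + 2·(-310.6)] − [1·(-1307.4)]
= -150.1 kcal/mol

ΔH° = -150.1 kcal/mol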